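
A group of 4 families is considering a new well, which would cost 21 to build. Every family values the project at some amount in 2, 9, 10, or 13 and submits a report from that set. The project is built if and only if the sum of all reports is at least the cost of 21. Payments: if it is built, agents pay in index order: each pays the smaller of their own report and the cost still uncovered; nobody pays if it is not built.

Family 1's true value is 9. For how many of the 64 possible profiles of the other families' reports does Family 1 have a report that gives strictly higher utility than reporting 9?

54

Others report (2, 9, 9): truth gives 0; report 2 gives 7 > 0. Violating.
Others report (2, 9, 10): truth gives 0; report 2 gives 7 > 0. Violating.
Others report (2, 9, 13): truth gives 0; report 2 gives 7 > 0. Violating.
Others report (2, 10, 9): truth gives 0; report 2 gives 7 > 0. Violating.
Others report (2, 2, 2): truth gives 0; no alternative beats it.
Others report (2, 2, 9): truth gives 0; no alternative beats it.
(Checking all 64 profiles: 54 have a profitable deviation, 10 do not.)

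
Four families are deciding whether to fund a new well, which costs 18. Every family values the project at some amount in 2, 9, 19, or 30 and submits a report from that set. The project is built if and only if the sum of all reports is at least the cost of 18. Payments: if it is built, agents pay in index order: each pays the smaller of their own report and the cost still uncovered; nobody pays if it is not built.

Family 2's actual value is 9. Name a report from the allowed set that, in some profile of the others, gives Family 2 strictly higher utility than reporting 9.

Suppose Family 1 reports 2, Family 3 reports 2 and Family 4 reports 19.
Report 9: project built, pays 9, utility 9 - 9 = 0.
Report 2: project built, pays 2, utility 9 - 2 = 7.
So reporting 2 beats truth here (7 > 0).

2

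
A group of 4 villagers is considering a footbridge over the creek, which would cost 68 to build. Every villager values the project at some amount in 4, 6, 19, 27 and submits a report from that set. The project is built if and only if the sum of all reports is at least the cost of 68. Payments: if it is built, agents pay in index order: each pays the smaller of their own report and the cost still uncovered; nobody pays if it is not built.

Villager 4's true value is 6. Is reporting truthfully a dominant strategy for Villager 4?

Yes

Check each profile of the others' reports and compare truth against every alternative report.
Others report (19, 27, 27): truth gives 6, best alternative gives 6.
Others report (27, 19, 27): truth gives 6, best alternative gives 6.
Others report (27, 27, 19): truth gives 6, best alternative gives 6.
Others report (27, 27, 27): truth gives 6, best alternative gives 6.
Others report (19, 19, 27): truth gives 3, best alternative gives 3.
Others report (19, 27, 19): truth gives 3, best alternative gives 3.
(Remaining 58 profiles checked similarly; truth is weakly best in each.)
In every case the truthful report is at least as good as any alternative, so it is a dominant strategy.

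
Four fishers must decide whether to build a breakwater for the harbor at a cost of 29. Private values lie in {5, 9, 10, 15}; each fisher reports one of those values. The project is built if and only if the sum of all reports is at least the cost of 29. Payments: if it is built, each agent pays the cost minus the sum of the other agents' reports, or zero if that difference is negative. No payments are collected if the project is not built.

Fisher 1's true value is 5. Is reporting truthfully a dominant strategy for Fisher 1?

Check each profile of the others' reports and compare truth against every alternative report.
Others report (5, 5, 10): truth gives 0, best alternative gives -4.
Others report (5, 10, 5): truth gives 0, best alternative gives -4.
Others report (10, 5, 5): truth gives 0, best alternative gives -4.
Others report (5, 9, 9): truth gives 0, best alternative gives -1.
Others report (9, 5, 9): truth gives 0, best alternative gives -1.
Others report (9, 9, 5): truth gives 0, best alternative gives -1.
(Remaining 58 profiles checked similarly; truth is weakly best in each.)
In every case the truthful report is at least as good as any alternative, so it is a dominant strategy.

Yes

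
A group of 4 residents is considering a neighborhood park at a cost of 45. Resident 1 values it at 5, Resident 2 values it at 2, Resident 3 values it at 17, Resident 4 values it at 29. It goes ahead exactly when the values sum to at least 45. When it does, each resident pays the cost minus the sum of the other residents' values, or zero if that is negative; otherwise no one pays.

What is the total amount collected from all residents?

Total value 53 ≥ cost 45, so it is built.
Resident 1: others sum to 48; max(0, 45 - 48) = 0.
Resident 2: others sum to 51; max(0, 45 - 51) = 0.
Resident 3: others sum to 36; max(0, 45 - 36) = 9.
Resident 4: others sum to 24; max(0, 45 - 24) = 21.
Total collected = 0 + 0 + 9 + 21 = 30.

30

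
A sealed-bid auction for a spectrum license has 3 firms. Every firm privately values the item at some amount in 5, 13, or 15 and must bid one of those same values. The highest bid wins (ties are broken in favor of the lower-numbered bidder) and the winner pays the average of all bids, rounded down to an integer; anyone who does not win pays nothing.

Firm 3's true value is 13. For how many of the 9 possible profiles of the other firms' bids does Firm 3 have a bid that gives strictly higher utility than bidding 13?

2

Others bid (5, 13): truth gives 0; bid 15 gives 2 > 0. Violating.
Others bid (13, 5): truth gives 0; bid 15 gives 2 > 0. Violating.
Others bid (5, 5): truth gives 6; no alternative beats it.
Others bid (5, 15): truth gives 0; no alternative beats it.
(Checking all 9 profiles: 2 have a profitable deviation, 7 do not.)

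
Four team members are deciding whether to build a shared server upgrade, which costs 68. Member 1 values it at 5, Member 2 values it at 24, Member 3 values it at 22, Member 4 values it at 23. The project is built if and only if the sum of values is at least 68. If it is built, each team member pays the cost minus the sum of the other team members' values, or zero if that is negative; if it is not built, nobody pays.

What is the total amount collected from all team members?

51

Total value 74 ≥ cost 68, so it is built.
Member 1: others sum to 69; max(0, 68 - 69) = 0.
Member 2: others sum to 50; max(0, 68 - 50) = 18.
Member 3: others sum to 52; max(0, 68 - 52) = 16.
Member 4: others sum to 51; max(0, 68 - 51) = 17.
Total collected = 0 + 18 + 16 + 17 = 51.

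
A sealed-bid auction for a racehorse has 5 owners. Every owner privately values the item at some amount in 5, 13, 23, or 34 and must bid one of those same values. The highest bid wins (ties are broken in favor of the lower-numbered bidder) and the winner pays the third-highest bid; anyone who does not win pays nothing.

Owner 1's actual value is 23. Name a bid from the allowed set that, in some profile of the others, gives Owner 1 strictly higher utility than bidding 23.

Suppose Owner 2 bids 5, Owner 3 bids 5, Owner 4 bids 5 and Owner 5 bids 34.
Bid 23: loses, pays 0, utility 0.
Bid 34: wins, pays 5, utility 23 - 5 = 18.
So bidding 34 beats truth here (18 > 0).

34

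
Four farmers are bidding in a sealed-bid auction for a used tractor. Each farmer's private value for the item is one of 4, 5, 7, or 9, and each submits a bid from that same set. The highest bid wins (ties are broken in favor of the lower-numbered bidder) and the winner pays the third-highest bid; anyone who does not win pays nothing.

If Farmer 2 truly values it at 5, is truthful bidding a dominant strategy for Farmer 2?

No

Consider the case where Farmer 1 bids 4, Farmer 3 bids 4 and Farmer 4 bids 7.
Truthful bid 5: loses, pays 0, utility 0.
Bid 7 instead: wins, pays 4, utility 5 - 4 = 1.
Since 1 > 0, bidding 7 is strictly better here, so truthful bidding is not dominant.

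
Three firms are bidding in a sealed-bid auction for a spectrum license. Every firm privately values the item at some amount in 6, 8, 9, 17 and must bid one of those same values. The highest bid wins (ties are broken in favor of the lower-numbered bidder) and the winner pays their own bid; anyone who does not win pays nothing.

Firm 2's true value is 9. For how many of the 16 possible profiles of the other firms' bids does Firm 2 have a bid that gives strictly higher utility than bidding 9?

2

Others bid (6, 6): truth gives 0; bid 8 gives 1 > 0. Violating.
Others bid (6, 8): truth gives 0; bid 8 gives 1 > 0. Violating.
Others bid (6, 9): truth gives 0; no alternative beats it.
Others bid (6, 17): truth gives 0; no alternative beats it.
(Checking all 16 profiles: 2 have a profitable deviation, 14 do not.)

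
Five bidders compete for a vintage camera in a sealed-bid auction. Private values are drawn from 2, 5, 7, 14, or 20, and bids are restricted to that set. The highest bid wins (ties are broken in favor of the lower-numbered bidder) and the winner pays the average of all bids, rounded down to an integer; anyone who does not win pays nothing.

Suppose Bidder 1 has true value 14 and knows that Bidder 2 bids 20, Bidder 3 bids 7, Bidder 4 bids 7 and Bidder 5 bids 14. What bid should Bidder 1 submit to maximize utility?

Bid 2: loses, pays 0, utility 0.
Bid 5: loses, pays 0, utility 0.
Bid 7: loses, pays 0, utility 0.
Bid 14: loses, pays 0, utility 0.
Bid 20: wins, pays 13, utility 14 - 13 = 1.
The best choice is 20 with utility 1.

20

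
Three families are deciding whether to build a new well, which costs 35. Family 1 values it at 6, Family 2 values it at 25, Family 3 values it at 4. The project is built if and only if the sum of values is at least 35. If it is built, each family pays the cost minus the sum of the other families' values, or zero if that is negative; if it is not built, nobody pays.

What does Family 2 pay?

Total value 35 ≥ cost 35, so the project is built.
The other families' values sum to 10.
Cost minus that sum is 35 - 10 = 25.

25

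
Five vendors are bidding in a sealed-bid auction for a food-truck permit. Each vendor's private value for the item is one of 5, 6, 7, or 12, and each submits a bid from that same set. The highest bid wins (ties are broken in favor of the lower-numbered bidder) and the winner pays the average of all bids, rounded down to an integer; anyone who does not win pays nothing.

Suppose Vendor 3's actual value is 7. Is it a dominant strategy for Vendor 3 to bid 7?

Consider the case where Vendor 1 bids 5, Vendor 2 bids 7, Vendor 4 bids 5 and Vendor 5 bids 5.
Truthful bid 7: loses, pays 0, utility 0.
Bid 12 instead: wins, pays 6, utility 7 - 6 = 1.
Since 1 > 0, bidding 12 is strictly better here, so truthful bidding is not dominant.

No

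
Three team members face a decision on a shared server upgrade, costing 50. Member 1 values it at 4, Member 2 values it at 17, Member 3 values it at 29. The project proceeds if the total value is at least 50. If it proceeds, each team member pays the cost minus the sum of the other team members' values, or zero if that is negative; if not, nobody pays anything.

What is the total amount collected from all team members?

50

Total value 50 ≥ cost 50, so it is built.
Member 1: others sum to 46; max(0, 50 - 46) = 4.
Member 2: others sum to 33; max(0, 50 - 33) = 17.
Member 3: others sum to 21; max(0, 50 - 21) = 29.
Total collected = 4 + 17 + 29 = 50.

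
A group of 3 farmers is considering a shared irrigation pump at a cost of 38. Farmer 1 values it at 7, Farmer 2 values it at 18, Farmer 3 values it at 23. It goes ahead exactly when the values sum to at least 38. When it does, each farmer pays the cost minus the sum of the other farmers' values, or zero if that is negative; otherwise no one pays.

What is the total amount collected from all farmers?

21

Total value 48 ≥ cost 38, so it is built.
Farmer 1: others sum to 41; max(0, 38 - 41) = 0.
Farmer 2: others sum to 30; max(0, 38 - 30) = 8.
Farmer 3: others sum to 25; max(0, 38 - 25) = 13.
Total collected = 0 + 8 + 13 = 21.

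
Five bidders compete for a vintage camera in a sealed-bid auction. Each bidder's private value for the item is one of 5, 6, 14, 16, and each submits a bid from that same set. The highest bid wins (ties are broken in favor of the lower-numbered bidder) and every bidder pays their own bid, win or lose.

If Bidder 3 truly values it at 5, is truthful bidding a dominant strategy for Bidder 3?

Consider the case where Bidder 1 bids 5, Bidder 2 bids 5, Bidder 4 bids 5 and Bidder 5 bids 5.
Truthful bid 5: loses but pays 5, utility -5.
Bid 6 instead: wins, pays 6, utility 5 - 6 = -1.
Since -1 > -5, bidding 6 is strictly better here, so truthful bidding is not dominant.

No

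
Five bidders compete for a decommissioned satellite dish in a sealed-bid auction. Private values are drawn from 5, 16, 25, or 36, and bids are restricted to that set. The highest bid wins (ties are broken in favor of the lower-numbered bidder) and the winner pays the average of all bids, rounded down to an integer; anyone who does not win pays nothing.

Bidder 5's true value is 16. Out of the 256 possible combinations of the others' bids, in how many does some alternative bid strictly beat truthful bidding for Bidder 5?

Others bid (5, 5, 5, 16): truth gives 0; bid 25 gives 5 > 0. Violating.
Others bid (5, 5, 5, 25): truth gives 0; bid 36 gives 1 > 0. Violating.
Others bid (5, 5, 16, 5): truth gives 0; bid 25 gives 5 > 0. Violating.
Others bid (5, 5, 16, 16): truth gives 0; bid 25 gives 3 > 0. Violating.
Others bid (5, 5, 5, 5): truth gives 9; no alternative beats it.
Others bid (5, 5, 5, 36): truth gives 0; no alternative beats it.
(Checking all 256 profiles: 18 have a profitable deviation, 238 do not.)

18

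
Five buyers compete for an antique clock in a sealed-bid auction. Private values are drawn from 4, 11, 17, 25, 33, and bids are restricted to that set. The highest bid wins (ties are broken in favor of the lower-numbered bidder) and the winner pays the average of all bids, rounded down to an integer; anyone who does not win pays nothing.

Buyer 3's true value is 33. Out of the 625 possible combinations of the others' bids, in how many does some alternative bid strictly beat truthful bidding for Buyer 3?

Others bid (4, 4, 4, 4): truth gives 24; bid 11 gives 28 > 24. Violating.
Others bid (4, 4, 4, 11): truth gives 22; bid 11 gives 27 > 22. Violating.
Others bid (4, 4, 4, 17): truth gives 21; bid 17 gives 24 > 21. Violating.
Others bid (4, 4, 4, 25): truth gives 19; bid 25 gives 21 > 19. Violating.
Others bid (4, 4, 4, 33): truth gives 18; no alternative beats it.
Others bid (4, 4, 11, 33): truth gives 16; no alternative beats it.
(Checking all 625 profiles: 144 have a profitable deviation, 481 do not.)

144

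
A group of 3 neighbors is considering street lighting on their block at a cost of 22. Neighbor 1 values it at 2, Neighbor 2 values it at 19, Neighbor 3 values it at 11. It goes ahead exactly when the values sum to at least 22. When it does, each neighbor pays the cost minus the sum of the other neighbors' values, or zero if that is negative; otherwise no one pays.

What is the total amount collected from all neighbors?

10

Total value 32 ≥ cost 22, so it is built.
Neighbor 1: others sum to 30; max(0, 22 - 30) = 0.
Neighbor 2: others sum to 13; max(0, 22 - 13) = 9.
Neighbor 3: others sum to 21; max(0, 22 - 21) = 1.
Total collected = 0 + 9 + 1 = 10.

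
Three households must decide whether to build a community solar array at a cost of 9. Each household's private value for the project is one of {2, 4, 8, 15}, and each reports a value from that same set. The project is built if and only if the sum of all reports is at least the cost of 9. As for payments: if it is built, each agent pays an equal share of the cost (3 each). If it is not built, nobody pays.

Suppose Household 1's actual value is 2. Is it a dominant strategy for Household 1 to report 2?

Yes

Check each profile of the others' reports and compare truth against every alternative report.
Others report (2, 4): truth gives 0, best alternative gives -1.
Others report (4, 2): truth gives 0, best alternative gives -1.
Others report (2, 8): truth gives -1, best alternative gives -1.
Others report (2, 15): truth gives -1, best alternative gives -1.
Others report (4, 4): truth gives -1, best alternative gives -1.
Others report (4, 8): truth gives -1, best alternative gives -1.
(Remaining 10 profiles checked similarly; truth is weakly best in each.)
In every case the truthful report is at least as good as any alternative, so it is a dominant strategy.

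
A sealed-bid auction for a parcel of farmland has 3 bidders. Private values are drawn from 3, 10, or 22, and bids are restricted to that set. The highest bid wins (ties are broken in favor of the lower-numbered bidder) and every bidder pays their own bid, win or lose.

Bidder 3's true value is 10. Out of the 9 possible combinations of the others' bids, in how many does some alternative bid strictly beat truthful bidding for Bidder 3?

Others bid (3, 10): truth gives -10; bid 3 gives -3 > -10. Violating.
Others bid (3, 22): truth gives -10; bid 3 gives -3 > -10. Violating.
Others bid (10, 3): truth gives -10; bid 3 gives -3 > -10. Violating.
Others bid (10, 10): truth gives -10; bid 3 gives -3 > -10. Violating.
Others bid (3, 3): truth gives 0; no alternative beats it.
(Checking all 9 profiles: 8 have a profitable deviation, 1 does not.)

8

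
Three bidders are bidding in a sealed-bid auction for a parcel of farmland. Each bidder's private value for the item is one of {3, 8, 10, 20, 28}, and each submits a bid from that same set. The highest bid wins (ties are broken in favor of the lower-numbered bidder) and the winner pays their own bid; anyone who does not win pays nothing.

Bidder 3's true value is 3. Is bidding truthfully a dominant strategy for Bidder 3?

Check each profile of the others' bids and compare truth against every alternative bid.
Others bid (3, 3): truth gives 0, best alternative gives -5.
Others bid (3, 8): truth gives 0, best alternative gives 0.
Others bid (3, 10): truth gives 0, best alternative gives 0.
Others bid (3, 20): truth gives 0, best alternative gives 0.
Others bid (3, 28): truth gives 0, best alternative gives 0.
Others bid (8, 3): truth gives 0, best alternative gives 0.
(Remaining 19 profiles checked similarly; truth is weakly best in each.)
In every case the truthful bid is at least as good as any alternative, so it is a dominant strategy.

Yes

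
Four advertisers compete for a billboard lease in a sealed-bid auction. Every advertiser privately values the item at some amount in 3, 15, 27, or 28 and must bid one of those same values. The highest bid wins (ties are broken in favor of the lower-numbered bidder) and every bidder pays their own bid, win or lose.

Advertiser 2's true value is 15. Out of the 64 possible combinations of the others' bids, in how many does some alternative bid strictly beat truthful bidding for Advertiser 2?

Others bid (3, 3, 27): truth gives -15; bid 3 gives -3 > -15. Violating.
Others bid (3, 3, 28): truth gives -15; bid 3 gives -3 > -15. Violating.
Others bid (3, 15, 27): truth gives -15; bid 3 gives -3 > -15. Violating.
Others bid (3, 15, 28): truth gives -15; bid 3 gives -3 > -15. Violating.
Others bid (3, 3, 3): truth gives 0; no alternative beats it.
Others bid (3, 3, 15): truth gives 0; no alternative beats it.
(Checking all 64 profiles: 60 have a profitable deviation, 4 do not.)

60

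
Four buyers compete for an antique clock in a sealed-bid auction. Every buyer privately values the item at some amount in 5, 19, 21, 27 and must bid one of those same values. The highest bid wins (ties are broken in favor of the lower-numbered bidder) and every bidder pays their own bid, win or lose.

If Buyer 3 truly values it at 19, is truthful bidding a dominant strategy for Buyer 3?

Consider the case where Buyer 1 bids 5, Buyer 2 bids 5 and Buyer 4 bids 21.
Truthful bid 19: loses but pays 19, utility -19.
Bid 5 instead: loses but pays 5, utility -5.
Since -5 > -19, bidding 5 is strictly better here, so truthful bidding is not dominant.

No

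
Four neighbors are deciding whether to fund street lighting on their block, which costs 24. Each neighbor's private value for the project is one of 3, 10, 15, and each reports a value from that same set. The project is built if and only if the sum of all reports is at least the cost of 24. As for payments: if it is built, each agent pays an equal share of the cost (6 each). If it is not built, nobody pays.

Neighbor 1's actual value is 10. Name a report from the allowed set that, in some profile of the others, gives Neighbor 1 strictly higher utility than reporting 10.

15

Suppose Neighbor 2 reports 3, Neighbor 3 reports 3 and Neighbor 4 reports 3.
Report 10: project not built, utility 0.
Report 15: project built, pays 6, utility 10 - 6 = 4.
So reporting 15 beats truth here (4 > 0).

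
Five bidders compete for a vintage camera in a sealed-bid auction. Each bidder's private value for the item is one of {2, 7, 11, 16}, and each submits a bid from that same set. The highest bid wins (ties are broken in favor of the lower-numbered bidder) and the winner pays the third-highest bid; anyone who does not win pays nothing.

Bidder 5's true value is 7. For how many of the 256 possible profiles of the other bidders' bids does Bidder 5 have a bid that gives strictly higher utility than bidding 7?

8

Others bid (2, 2, 2, 7): truth gives 0; bid 11 gives 5 > 0. Violating.
Others bid (2, 2, 2, 11): truth gives 0; bid 16 gives 5 > 0. Violating.
Others bid (2, 2, 7, 2): truth gives 0; bid 11 gives 5 > 0. Violating.
Others bid (2, 2, 11, 2): truth gives 0; bid 16 gives 5 > 0. Violating.
Others bid (2, 2, 2, 2): truth gives 5; no alternative beats it.
Others bid (2, 2, 2, 16): truth gives 0; no alternative beats it.
(Checking all 256 profiles: 8 have a profitable deviation, 248 do not.)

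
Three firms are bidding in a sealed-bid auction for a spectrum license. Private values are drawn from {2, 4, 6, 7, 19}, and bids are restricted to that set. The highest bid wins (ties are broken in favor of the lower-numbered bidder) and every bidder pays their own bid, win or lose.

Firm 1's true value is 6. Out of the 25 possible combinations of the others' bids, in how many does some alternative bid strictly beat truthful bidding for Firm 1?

20

Others bid (2, 2): truth gives 0; bid 2 gives 4 > 0. Violating.
Others bid (2, 4): truth gives 0; bid 4 gives 2 > 0. Violating.
Others bid (2, 7): truth gives -6; bid 7 gives -1 > -6. Violating.
Others bid (2, 19): truth gives -6; bid 2 gives -2 > -6. Violating.
Others bid (2, 6): truth gives 0; no alternative beats it.
Others bid (4, 6): truth gives 0; no alternative beats it.
(Checking all 25 profiles: 20 have a profitable deviation, 5 do not.)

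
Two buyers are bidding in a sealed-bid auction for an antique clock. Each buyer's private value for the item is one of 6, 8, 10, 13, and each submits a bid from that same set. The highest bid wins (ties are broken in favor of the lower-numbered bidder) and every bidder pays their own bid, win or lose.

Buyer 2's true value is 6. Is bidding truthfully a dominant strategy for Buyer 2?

Consider the case where Buyer 1 bids 6.
Truthful bid 6: loses but pays 6, utility -6.
Bid 8 instead: wins, pays 8, utility 6 - 8 = -2.
Since -2 > -6, bidding 8 is strictly better here, so truthful bidding is not dominant.

No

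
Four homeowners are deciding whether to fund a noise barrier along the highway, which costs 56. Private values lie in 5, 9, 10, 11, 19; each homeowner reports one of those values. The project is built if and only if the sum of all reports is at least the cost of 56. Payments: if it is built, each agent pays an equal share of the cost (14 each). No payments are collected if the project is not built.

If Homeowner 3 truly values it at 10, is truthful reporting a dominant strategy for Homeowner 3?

No

Consider the case where Homeowner 1 reports 9, Homeowner 2 reports 19 and Homeowner 4 reports 19.
Truthful report 10: project built, pays 14, utility 10 - 14 = -4.
Report 5 instead: project not built, utility 0.
Since 0 > -4, reporting 5 is strictly better here, so truthful reporting is not dominant.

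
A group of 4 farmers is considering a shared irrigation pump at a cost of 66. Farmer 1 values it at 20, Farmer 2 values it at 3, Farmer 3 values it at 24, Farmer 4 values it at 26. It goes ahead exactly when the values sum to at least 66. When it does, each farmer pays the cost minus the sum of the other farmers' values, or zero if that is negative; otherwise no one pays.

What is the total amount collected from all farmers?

49

Total value 73 ≥ cost 66, so it is built.
Farmer 1: others sum to 53; max(0, 66 - 53) = 13.
Farmer 2: others sum to 70; max(0, 66 - 70) = 0.
Farmer 3: others sum to 49; max(0, 66 - 49) = 17.
Farmer 4: others sum to 47; max(0, 66 - 47) = 19.
Total collected = 13 + 0 + 17 + 19 = 49.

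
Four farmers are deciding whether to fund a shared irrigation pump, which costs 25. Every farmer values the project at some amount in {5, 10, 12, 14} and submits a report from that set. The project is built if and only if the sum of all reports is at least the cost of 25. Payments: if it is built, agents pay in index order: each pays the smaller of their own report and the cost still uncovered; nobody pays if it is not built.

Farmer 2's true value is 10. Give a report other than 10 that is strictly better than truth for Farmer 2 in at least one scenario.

5

Suppose Farmer 1 reports 5, Farmer 3 reports 5 and Farmer 4 reports 10.
Report 10: project built, pays 10, utility 10 - 10 = 0.
Report 5: project built, pays 5, utility 10 - 5 = 5.
So reporting 5 beats truth here (5 > 0).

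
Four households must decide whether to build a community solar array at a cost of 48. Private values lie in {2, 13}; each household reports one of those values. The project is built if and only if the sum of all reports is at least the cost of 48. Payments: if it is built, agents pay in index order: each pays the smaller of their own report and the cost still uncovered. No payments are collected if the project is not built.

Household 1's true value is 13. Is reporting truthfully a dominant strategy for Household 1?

Check each profile of the others' reports and compare truth against every alternative report.
Others report (2, 2, 2): truth gives 0, best alternative gives 0.
Others report (2, 2, 13): truth gives 0, best alternative gives 0.
Others report (2, 13, 2): truth gives 0, best alternative gives 0.
Others report (2, 13, 13): truth gives 0, best alternative gives 0.
Others report (13, 2, 2): truth gives 0, best alternative gives 0.
Others report (13, 2, 13): truth gives 0, best alternative gives 0.
(Remaining 2 profiles checked similarly; truth is weakly best in each.)
In every case the truthful report is at least as good as any alternative, so it is a dominant strategy.

Yes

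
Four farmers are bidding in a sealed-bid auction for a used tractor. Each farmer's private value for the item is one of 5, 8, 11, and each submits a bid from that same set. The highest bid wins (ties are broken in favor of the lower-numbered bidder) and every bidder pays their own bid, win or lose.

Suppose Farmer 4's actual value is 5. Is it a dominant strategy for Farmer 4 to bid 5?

No

Consider the case where Farmer 1 bids 5, Farmer 2 bids 5 and Farmer 3 bids 5.
Truthful bid 5: loses but pays 5, utility -5.
Bid 8 instead: wins, pays 8, utility 5 - 8 = -3.
Since -3 > -5, bidding 8 is strictly better here, so truthful bidding is not dominant.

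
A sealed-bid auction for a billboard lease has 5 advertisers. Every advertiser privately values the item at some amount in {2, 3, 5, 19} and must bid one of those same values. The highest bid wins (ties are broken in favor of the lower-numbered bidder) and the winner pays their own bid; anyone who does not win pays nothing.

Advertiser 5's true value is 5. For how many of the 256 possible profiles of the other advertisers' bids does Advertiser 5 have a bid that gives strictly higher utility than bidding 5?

Others bid (2, 2, 2, 2): truth gives 0; bid 3 gives 2 > 0. Violating.
Others bid (2, 2, 2, 3): truth gives 0; no alternative beats it.
Others bid (2, 2, 2, 5): truth gives 0; no alternative beats it.
(Checking all 256 profiles: 1 has a profitable deviation, 255 do not.)

1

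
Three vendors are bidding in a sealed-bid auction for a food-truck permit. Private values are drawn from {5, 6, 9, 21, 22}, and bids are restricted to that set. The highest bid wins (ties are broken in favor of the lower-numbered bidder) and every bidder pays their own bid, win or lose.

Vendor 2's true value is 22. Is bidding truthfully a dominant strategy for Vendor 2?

Consider the case where Vendor 1 bids 5 and Vendor 3 bids 5.
Truthful bid 22: wins, pays 22, utility 22 - 22 = 0.
Bid 6 instead: wins, pays 6, utility 22 - 6 = 16.
Since 16 > 0, bidding 6 is strictly better here, so truthful bidding is not dominant.

No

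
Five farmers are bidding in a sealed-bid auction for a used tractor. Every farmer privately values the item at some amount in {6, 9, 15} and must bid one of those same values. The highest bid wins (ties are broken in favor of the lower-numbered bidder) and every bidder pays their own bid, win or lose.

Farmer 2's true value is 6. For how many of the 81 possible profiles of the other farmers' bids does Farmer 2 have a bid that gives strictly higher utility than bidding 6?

8

Others bid (6, 6, 6, 6): truth gives -6; bid 9 gives -3 > -6. Violating.
Others bid (6, 6, 6, 9): truth gives -6; bid 9 gives -3 > -6. Violating.
Others bid (6, 6, 9, 6): truth gives -6; bid 9 gives -3 > -6. Violating.
Others bid (6, 6, 9, 9): truth gives -6; bid 9 gives -3 > -6. Violating.
Others bid (6, 6, 6, 15): truth gives -6; no alternative beats it.
Others bid (6, 6, 9, 15): truth gives -6; no alternative beats it.
(Checking all 81 profiles: 8 have a profitable deviation, 73 do not.)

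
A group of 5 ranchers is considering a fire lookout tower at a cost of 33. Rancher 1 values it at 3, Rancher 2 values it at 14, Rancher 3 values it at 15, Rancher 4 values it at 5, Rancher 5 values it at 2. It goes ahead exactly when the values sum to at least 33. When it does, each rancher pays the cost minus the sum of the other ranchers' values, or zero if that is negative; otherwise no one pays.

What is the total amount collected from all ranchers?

17

Total value 39 ≥ cost 33, so it is built.
Rancher 1: others sum to 36; max(0, 33 - 36) = 0.
Rancher 2: others sum to 25; max(0, 33 - 25) = 8.
Rancher 3: others sum to 24; max(0, 33 - 24) = 9.
Rancher 4: others sum to 34; max(0, 33 - 34) = 0.
Rancher 5: others sum to 37; max(0, 33 - 37) = 0.
Total collected = 0 + 8 + 9 + 0 + 0 = 17.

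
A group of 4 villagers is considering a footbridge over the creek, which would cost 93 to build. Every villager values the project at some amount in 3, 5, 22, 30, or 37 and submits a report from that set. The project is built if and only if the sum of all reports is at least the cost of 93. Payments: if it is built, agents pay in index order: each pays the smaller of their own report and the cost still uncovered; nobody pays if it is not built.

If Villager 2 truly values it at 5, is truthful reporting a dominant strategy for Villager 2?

Consider the case where Villager 1 reports 22, Villager 3 reports 37 and Villager 4 reports 37.
Truthful report 5: project built, pays 5, utility 5 - 5 = 0.
Report 3 instead: project built, pays 3, utility 5 - 3 = 2.
Since 2 > 0, reporting 3 is strictly better here, so truthful reporting is not dominant.

No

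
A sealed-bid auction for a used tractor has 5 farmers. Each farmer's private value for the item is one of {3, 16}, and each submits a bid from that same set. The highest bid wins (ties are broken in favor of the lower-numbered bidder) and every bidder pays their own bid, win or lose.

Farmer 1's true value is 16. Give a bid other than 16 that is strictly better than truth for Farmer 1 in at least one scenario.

3

Suppose Farmer 2 bids 3, Farmer 3 bids 3, Farmer 4 bids 3 and Farmer 5 bids 3.
Bid 16: wins, pays 16, utility 16 - 16 = 0.
Bid 3: wins, pays 3, utility 16 - 3 = 13.
So bidding 3 beats truth here (13 > 0).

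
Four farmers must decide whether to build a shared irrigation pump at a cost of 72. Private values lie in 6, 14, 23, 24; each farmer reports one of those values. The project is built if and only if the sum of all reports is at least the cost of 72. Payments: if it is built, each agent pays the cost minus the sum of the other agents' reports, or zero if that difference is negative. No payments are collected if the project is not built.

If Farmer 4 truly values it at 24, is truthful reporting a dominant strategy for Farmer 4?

Yes

Check each profile of the others' reports and compare truth against every alternative report.
Others report (24, 24, 24): truth gives 24, best alternative gives 24.
Others report (23, 24, 24): truth gives 23, best alternative gives 23.
Others report (24, 23, 24): truth gives 23, best alternative gives 23.
Others report (24, 24, 23): truth gives 23, best alternative gives 23.
Others report (23, 23, 24): truth gives 22, best alternative gives 22.
Others report (23, 24, 23): truth gives 22, best alternative gives 22.
(Remaining 58 profiles checked similarly; truth is weakly best in each.)
In every case the truthful report is at least as good as any alternative, so it is a dominant strategy.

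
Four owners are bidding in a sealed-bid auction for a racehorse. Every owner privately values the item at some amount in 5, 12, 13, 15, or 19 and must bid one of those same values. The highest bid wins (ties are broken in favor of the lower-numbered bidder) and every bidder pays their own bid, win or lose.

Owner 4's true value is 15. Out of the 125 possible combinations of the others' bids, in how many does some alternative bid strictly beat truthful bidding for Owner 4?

Others bid (5, 5, 5): truth gives 0; bid 12 gives 3 > 0. Violating.
Others bid (5, 5, 12): truth gives 0; bid 13 gives 2 > 0. Violating.
Others bid (5, 5, 15): truth gives -15; bid 19 gives -4 > -15. Violating.
Others bid (5, 5, 19): truth gives -15; bid 5 gives -5 > -15. Violating.
Others bid (5, 5, 13): truth gives 0; no alternative beats it.
Others bid (5, 12, 13): truth gives 0; no alternative beats it.
(Checking all 125 profiles: 106 have a profitable deviation, 19 do not.)

106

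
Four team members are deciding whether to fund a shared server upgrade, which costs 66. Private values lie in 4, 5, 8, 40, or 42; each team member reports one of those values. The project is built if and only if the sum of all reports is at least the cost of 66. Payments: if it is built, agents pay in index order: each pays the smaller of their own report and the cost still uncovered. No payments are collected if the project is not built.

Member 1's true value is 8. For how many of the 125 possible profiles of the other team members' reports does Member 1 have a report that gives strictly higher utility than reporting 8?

44

Others report (4, 40, 40): truth gives 0; report 4 gives 4 > 0. Violating.
Others report (4, 40, 42): truth gives 0; report 4 gives 4 > 0. Violating.
Others report (4, 42, 40): truth gives 0; report 4 gives 4 > 0. Violating.
Others report (4, 42, 42): truth gives 0; report 4 gives 4 > 0. Violating.
Others report (4, 4, 4): truth gives 0; no alternative beats it.
Others report (4, 4, 5): truth gives 0; no alternative beats it.
(Checking all 125 profiles: 44 have a profitable deviation, 81 do not.)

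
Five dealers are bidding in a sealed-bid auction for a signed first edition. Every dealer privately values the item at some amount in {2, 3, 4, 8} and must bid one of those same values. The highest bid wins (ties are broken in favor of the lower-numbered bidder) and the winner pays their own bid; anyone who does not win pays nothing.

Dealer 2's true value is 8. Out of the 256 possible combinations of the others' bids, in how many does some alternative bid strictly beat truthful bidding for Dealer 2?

Others bid (2, 2, 2, 2): truth gives 0; bid 3 gives 5 > 0. Violating.
Others bid (2, 2, 2, 3): truth gives 0; bid 3 gives 5 > 0. Violating.
Others bid (2, 2, 2, 4): truth gives 0; bid 4 gives 4 > 0. Violating.
Others bid (2, 2, 3, 2): truth gives 0; bid 3 gives 5 > 0. Violating.
Others bid (2, 2, 2, 8): truth gives 0; no alternative beats it.
Others bid (2, 2, 3, 8): truth gives 0; no alternative beats it.
(Checking all 256 profiles: 54 have a profitable deviation, 202 do not.)

54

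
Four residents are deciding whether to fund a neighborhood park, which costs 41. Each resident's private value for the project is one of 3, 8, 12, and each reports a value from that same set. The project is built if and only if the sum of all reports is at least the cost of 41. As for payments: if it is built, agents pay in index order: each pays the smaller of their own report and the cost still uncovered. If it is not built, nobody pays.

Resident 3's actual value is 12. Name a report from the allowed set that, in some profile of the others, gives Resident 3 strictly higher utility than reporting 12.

Suppose Resident 1 reports 12, Resident 2 reports 12 and Resident 4 reports 12.
Report 12: project built, pays 12, utility 12 - 12 = 0.
Report 8: project built, pays 8, utility 12 - 8 = 4.
So reporting 8 beats truth here (4 > 0).

8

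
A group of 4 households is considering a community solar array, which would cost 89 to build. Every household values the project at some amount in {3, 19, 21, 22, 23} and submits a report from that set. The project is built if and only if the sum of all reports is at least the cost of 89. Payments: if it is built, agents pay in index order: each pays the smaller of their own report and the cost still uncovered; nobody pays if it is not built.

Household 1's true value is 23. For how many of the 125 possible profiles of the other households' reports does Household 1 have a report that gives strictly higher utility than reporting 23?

Others report (21, 23, 23): truth gives 0; report 22 gives 1 > 0. Violating.
Others report (22, 22, 23): truth gives 0; report 22 gives 1 > 0. Violating.
Others report (22, 23, 22): truth gives 0; report 22 gives 1 > 0. Violating.
Others report (22, 23, 23): truth gives 0; report 21 gives 2 > 0. Violating.
Others report (3, 3, 3): truth gives 0; no alternative beats it.
Others report (3, 3, 19): truth gives 0; no alternative beats it.
(Checking all 125 profiles: 10 have a profitable deviation, 115 do not.)

10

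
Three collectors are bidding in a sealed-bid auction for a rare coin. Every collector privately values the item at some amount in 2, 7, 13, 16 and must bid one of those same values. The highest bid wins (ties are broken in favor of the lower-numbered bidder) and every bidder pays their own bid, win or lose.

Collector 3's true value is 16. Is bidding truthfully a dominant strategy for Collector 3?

Consider the case where Collector 1 bids 2 and Collector 2 bids 2.
Truthful bid 16: wins, pays 16, utility 16 - 16 = 0.
Bid 7 instead: wins, pays 7, utility 16 - 7 = 9.
Since 9 > 0, bidding 7 is strictly better here, so truthful bidding is not dominant.

No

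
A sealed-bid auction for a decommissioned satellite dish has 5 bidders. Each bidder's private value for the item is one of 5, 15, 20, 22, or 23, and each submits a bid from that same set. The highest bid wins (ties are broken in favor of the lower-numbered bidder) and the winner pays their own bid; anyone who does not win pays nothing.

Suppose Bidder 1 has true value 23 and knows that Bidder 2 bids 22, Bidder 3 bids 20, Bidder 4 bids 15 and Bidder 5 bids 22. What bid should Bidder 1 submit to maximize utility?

22

Bid 5: loses, pays 0, utility 0.
Bid 15: loses, pays 0, utility 0.
Bid 20: loses, pays 0, utility 0.
Bid 22: wins, pays 22, utility 23 - 22 = 1.
Bid 23: wins, pays 23, utility 23 - 23 = 0.
The best choice is 22 with utility 1.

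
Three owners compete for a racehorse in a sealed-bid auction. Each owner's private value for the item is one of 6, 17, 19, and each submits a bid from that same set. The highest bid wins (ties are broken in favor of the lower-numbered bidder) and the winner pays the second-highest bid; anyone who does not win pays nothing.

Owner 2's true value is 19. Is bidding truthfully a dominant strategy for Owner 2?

Yes

Check each profile of the others' bids and compare truth against every alternative bid.
Others bid (17, 6): truth gives 2, best alternative gives 0.
Others bid (17, 17): truth gives 2, best alternative gives 0.
Others bid (6, 6): truth gives 13, best alternative gives 13.
Others bid (6, 17): truth gives 2, best alternative gives 2.
Others bid (6, 19): truth gives 0, best alternative gives 0.
Others bid (17, 19): truth gives 0, best alternative gives 0.
(Remaining 3 profiles checked similarly; truth is weakly best in each.)
In every case the truthful bid is at least as good as any alternative, so it is a dominant strategy.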